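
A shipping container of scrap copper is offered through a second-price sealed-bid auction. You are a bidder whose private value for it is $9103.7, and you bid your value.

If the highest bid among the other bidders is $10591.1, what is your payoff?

Your bid $9103.7 is below the highest competing bid $10591.1, so you lose.
A losing bidder pays nothing and receives nothing: payoff = $0.

$0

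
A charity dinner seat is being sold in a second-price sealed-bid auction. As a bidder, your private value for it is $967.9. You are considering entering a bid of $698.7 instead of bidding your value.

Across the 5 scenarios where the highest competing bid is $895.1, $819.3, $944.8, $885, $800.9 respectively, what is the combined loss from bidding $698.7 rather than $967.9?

The deviation costs you only when the competing bid falls strictly between $698.7 and $967.9; elsewhere both bids give the same outcome.
$895.1: truthful payoff $72.8, deviation payoff $0 → loss $72.8.
$819.3: truthful payoff $148.6, deviation payoff $0 → loss $148.6.
$944.8: truthful payoff $23.1, deviation payoff $0 → loss $23.1.
$885: truthful payoff $82.9, deviation payoff $0 → loss $82.9.
$800.9: truthful payoff $167, deviation payoff $0 → loss $167.
Total loss = $72.8 + $148.6 + $23.1 + $82.9 + $167 = $494.4.

$494.4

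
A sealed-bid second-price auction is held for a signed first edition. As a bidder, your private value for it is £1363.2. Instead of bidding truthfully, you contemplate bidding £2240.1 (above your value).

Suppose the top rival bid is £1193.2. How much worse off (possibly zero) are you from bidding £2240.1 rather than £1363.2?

Bidding your value £1363.2: you win (since £1363.2 > £1193.2) and pay £1193.2. Payoff £170.
Bidding £2240.1: you win and pay £1193.2. Payoff £1363.2 − £1193.2 = £170.
Difference = £170 − £170 = £0; both bids lead to the same outcome because the competing bid is below both your value and your alternative bid.

£0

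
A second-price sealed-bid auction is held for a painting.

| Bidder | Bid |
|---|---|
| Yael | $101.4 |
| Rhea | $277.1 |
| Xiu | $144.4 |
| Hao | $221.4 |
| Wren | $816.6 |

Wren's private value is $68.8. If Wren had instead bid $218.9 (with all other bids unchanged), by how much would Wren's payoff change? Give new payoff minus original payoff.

The highest bid among the other bidders is $277.1; Wren's bid doesn't change that.
Original bid $816.6: Wren is highest, pays the top rival bid $277.1; payoff $68.8 − $277.1 = −$208.3.
Alternative bid $218.9: Wren is not highest (top rival bid is $277.1); payoff $0.
Change in payoff = $0 − (−$208.3) = $208.3.

$208.3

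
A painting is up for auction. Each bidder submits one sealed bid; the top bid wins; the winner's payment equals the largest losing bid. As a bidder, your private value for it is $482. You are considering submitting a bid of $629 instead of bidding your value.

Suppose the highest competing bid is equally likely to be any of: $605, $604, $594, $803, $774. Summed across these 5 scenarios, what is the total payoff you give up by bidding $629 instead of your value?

The deviation costs you only when the competing bid falls strictly between $482 and $629; elsewhere both bids give the same outcome.
$605: truthful payoff $0, deviation payoff −$123 → loss $123.
$604: truthful payoff $0, deviation payoff −$122 → loss $122.
$594: truthful payoff $0, deviation payoff −$112 → loss $112.
$803: outcomes coincide → loss $0.
$774: outcomes coincide → loss $0.
Total loss = $123 + $122 + $112 = $357.
In a second-price auction your bid sets only whether you win, not what you pay, so bidding your true value is weakly dominant.

$357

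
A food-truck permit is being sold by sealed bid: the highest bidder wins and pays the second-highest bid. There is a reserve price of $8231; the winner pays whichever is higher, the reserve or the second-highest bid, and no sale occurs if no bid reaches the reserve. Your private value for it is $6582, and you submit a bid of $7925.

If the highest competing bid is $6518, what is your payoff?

Your bid $7925 is the highest bid but falls below the reserve $8231, so the item goes unsold. Payoff $0.

$0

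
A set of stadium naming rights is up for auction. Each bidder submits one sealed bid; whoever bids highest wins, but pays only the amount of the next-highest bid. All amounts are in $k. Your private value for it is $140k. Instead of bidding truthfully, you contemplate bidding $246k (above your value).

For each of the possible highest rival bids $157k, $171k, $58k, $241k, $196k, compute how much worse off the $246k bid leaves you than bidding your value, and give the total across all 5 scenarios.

The deviation costs you only when the competing bid falls strictly between $140k and $246k; elsewhere both bids give the same outcome.
$157k: truthful payoff $0k, deviation payoff −$17k → loss $17k.
$171k: truthful payoff $0k, deviation payoff −$31k → loss $31k.
$58k: outcomes coincide → loss $0k.
$241k: truthful payoff $0k, deviation payoff −$101k → loss $101k.
$196k: truthful payoff $0k, deviation payoff −$56k → loss $56k.
Total loss = $17k + $31k + $101k + $56k = $205k.

$205k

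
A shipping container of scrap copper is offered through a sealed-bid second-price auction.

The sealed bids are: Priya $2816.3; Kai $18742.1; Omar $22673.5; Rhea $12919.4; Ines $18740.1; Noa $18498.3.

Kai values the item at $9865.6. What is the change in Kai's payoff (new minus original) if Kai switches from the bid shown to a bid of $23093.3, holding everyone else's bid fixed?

−$12807.9

The highest bid among the other bidders is $22673.5; Kai's bid doesn't change that.
Original bid $18742.1: Kai is not highest (top rival bid is $22673.5); payoff $0.
Alternative bid $23093.3: Kai is highest, pays the top rival bid $22673.5; payoff $9865.6 − $22673.5 = −$12807.9.
Change in payoff = −$12807.9 − ($0) = −$12807.9.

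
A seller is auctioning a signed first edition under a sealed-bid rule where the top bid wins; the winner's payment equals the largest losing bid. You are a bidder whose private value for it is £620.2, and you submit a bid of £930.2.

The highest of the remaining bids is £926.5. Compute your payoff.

−£306.3

Your bid £930.2 exceeds the highest competing bid £926.5, so you win.
In a second-price auction the winner pays the second-highest bid, £926.5.
Payoff = value − price = £620.2 − £926.5 = −£306.3.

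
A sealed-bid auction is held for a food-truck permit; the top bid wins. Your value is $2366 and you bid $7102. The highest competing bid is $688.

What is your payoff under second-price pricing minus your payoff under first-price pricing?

You have the highest bid, so you win under either rule.
Second-price: pay $688 → payoff $1678.
First-price: pay your own bid $7102 → payoff −$4736.
Difference = $1678 − (−$4736) = $6414.

$6414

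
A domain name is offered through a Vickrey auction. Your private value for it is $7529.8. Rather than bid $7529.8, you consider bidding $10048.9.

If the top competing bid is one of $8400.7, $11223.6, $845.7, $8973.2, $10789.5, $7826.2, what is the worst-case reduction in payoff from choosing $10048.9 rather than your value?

$1443.4

$8400.7: truthful gives $0, deviation gives −$870.9 → loss $870.9.
$11223.6: same outcome either way → loss $0.
$845.7: same outcome either way → loss $0.
$8973.2: truthful gives $0, deviation gives −$1443.4 → loss $1443.4.
$10789.5: same outcome either way → loss $0.
$7826.2: truthful gives $0, deviation gives −$296.4 → loss $296.4.
Maximum loss: $1443.4.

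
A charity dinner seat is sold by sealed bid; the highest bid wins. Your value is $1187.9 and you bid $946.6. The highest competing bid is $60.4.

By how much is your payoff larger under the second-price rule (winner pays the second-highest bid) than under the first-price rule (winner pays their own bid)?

$886.2

You have the highest bid, so you win under either rule.
Second-price: pay $60.4 → payoff $1127.5.
First-price: pay your own bid $946.6 → payoff $241.3.
Difference = $1127.5 − ($241.3) = $886.2.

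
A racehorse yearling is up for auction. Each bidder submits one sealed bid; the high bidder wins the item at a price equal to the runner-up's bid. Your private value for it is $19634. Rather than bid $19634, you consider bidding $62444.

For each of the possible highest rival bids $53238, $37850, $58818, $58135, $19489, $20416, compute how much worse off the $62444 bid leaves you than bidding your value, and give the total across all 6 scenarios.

The deviation costs you only when the competing bid falls strictly between $19634 and $62444; elsewhere both bids give the same outcome.
$53238: truthful payoff $0, deviation payoff −$33604 → loss $33604.
$37850: truthful payoff $0, deviation payoff −$18216 → loss $18216.
$58818: truthful payoff $0, deviation payoff −$39184 → loss $39184.
$58135: truthful payoff $0, deviation payoff −$38501 → loss $38501.
$19489: outcomes coincide → loss $0.
$20416: truthful payoff $0, deviation payoff −$782 → loss $782.
Total loss = $33604 + $18216 + $39184 + $38501 + $782 = $130287.

$130287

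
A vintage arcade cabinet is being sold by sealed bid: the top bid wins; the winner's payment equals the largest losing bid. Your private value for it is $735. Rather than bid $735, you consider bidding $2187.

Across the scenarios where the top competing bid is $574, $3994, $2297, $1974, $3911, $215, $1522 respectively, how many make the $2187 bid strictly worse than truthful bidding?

The deviation hurts exactly when the highest competing bid lies strictly between $735 and $2187 — overbidding then wins at a price above your value.
$574: below both → same outcome either way.
$3994: above both → same outcome either way.
$2297: above both → same outcome either way.
$1974: inside the interval → strictly worse (loss $1239).
$3911: above both → same outcome either way.
$215: below both → same outcome either way.
$1522: inside the interval → strictly worse (loss $787).
Count: 2.

2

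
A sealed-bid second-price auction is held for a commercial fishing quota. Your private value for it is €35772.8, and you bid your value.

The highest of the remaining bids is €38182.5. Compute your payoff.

Your bid €35772.8 is below the highest competing bid €38182.5, so you lose.
A losing bidder pays nothing and receives nothing: payoff = €0.

€0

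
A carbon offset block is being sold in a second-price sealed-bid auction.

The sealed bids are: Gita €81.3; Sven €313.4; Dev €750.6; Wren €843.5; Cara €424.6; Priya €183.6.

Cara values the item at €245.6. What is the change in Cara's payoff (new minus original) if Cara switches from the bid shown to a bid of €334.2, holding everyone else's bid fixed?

The highest bid among the other bidders is €843.5; Cara's bid doesn't change that.
Original bid €424.6: Cara is not highest (top rival bid is €843.5); payoff €0.
Alternative bid €334.2: Cara is not highest (top rival bid is €843.5); payoff €0.
Change in payoff = €0 − (€0) = €0.

€0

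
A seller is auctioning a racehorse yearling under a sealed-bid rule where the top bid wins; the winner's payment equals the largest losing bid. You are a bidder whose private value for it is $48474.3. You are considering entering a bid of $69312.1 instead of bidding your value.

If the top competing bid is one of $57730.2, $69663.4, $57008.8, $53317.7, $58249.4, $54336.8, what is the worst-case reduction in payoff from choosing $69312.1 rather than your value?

$57730.2: truthful gives $0, deviation gives −$9255.9 → loss $9255.9.
$69663.4: same outcome either way → loss $0.
$57008.8: truthful gives $0, deviation gives −$8534.5 → loss $8534.5.
$53317.7: truthful gives $0, deviation gives −$4843.4 → loss $4843.4.
$58249.4: truthful gives $0, deviation gives −$9775.1 → loss $9775.1.
$54336.8: truthful gives $0, deviation gives −$5862.5 → loss $5862.5.
Maximum loss: $9775.1.

$9775.1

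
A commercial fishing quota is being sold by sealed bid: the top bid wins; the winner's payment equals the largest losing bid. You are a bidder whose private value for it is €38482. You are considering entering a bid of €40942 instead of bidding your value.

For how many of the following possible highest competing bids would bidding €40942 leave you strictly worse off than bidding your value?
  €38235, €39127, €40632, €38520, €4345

The deviation hurts exactly when the highest competing bid lies strictly between €38482 and €40942 — overbidding then wins at a price above your value.
€38235: below both → same outcome either way.
€39127: inside the interval → strictly worse (loss €645).
€40632: inside the interval → strictly worse (loss €2150).
€38520: inside the interval → strictly worse (loss €38).
€4345: below both → same outcome either way.
Count: 3.

3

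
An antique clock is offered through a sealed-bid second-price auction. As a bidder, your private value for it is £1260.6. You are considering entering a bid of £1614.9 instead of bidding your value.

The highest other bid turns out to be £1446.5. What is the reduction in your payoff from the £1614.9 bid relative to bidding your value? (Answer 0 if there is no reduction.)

Bidding your value £1260.6: you lose (since £1260.6 < £1446.5). Payoff £0.
Bidding £1614.9: you win and pay £1446.5. Payoff £1260.6 − £1446.5 = −£185.9.
The competing bid £1446.5 lies between your value and your inflated bid, so overbidding wins an item priced above your value.
Loss from deviating = £0 − (−£185.9) = £185.9.

£185.9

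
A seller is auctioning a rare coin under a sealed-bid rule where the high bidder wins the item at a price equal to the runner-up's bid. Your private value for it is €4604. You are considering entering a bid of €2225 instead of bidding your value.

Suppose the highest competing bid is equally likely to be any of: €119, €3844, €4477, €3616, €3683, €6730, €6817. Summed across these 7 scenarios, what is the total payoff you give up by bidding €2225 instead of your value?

€2796

The deviation costs you only when the competing bid falls strictly between €2225 and €4604; elsewhere both bids give the same outcome.
€119: outcomes coincide → loss €0.
€3844: truthful payoff €760, deviation payoff €0 → loss €760.
€4477: truthful payoff €127, deviation payoff €0 → loss €127.
€3616: truthful payoff €988, deviation payoff €0 → loss €988.
€3683: truthful payoff €921, deviation payoff €0 → loss €921.
€6730: outcomes coincide → loss €0.
€6817: outcomes coincide → loss €0.
Total loss = €760 + €127 + €988 + €921 = €2796.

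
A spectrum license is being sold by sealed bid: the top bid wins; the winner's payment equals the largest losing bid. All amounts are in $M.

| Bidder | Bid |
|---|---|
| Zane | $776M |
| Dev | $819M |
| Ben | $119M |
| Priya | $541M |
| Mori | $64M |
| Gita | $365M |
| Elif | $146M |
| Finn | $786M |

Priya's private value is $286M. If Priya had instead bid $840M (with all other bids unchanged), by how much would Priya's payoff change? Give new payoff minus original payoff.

−$533M

The highest bid among the other bidders is $819M; Priya's bid doesn't change that.
Original bid $541M: Priya is not highest (top rival bid is $819M); payoff $0M.
Alternative bid $840M: Priya is highest, pays the top rival bid $819M; payoff $286M − $819M = −$533M.
Change in payoff = −$533M − ($0M) = −$533M.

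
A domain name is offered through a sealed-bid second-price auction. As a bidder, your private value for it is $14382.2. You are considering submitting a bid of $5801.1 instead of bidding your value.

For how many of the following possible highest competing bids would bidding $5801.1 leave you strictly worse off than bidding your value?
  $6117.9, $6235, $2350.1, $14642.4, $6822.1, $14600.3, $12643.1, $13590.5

5

The deviation hurts exactly when the highest competing bid lies strictly between $5801.1 and $14382.2 — underbidding then forfeits a profitable win.
$6117.9: inside the interval → strictly worse (loss $8264.3).
$6235: inside the interval → strictly worse (loss $8147.2).
$2350.1: below both → same outcome either way.
$14642.4: above both → same outcome either way.
$6822.1: inside the interval → strictly worse (loss $7560.1).
$14600.3: above both → same outcome either way.
$12643.1: inside the interval → strictly worse (loss $1739.1).
$13590.5: inside the interval → strictly worse (loss $791.7).
Count: 5.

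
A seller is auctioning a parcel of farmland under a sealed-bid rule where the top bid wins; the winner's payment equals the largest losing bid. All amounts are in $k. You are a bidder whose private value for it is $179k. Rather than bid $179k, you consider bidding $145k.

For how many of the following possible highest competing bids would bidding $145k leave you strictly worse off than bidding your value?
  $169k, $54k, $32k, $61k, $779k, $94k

1

The deviation hurts exactly when the highest competing bid lies strictly between $145k and $179k — underbidding then forfeits a profitable win.
$169k: inside the interval → strictly worse (loss $10k).
$54k: below both → same outcome either way.
$32k: below both → same outcome either way.
$61k: below both → same outcome either way.
$779k: above both → same outcome either way.
$94k: below both → same outcome either way.
Count: 1.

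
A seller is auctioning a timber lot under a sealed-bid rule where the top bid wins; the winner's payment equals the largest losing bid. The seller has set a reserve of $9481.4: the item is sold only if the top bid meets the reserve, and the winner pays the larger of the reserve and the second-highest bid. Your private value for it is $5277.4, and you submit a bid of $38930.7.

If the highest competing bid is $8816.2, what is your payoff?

−$4204

Your bid $38930.7 is the highest and exceeds the reserve.
Price = max(second-highest bid, reserve) = max($8816.2, $9481.4) = $9481.4.
Payoff = $5277.4 − $9481.4 = −$4204.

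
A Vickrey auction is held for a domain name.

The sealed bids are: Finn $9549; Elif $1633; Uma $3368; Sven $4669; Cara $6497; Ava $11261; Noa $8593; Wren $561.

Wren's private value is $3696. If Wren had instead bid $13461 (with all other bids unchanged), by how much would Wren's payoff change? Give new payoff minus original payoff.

−$7565

The highest bid among the other bidders is $11261; Wren's bid doesn't change that.
Original bid $561: Wren is not highest (top rival bid is $11261); payoff $0.
Alternative bid $13461: Wren is highest, pays the top rival bid $11261; payoff $3696 − $11261 = −$7565.
Change in payoff = −$7565 − ($0) = −$7565.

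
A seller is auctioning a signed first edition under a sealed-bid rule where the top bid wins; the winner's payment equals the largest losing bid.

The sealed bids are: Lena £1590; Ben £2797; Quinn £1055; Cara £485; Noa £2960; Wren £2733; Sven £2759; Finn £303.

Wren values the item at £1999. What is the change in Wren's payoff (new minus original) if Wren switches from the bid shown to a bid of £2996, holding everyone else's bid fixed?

−£961

The highest bid among the other bidders is £2960; Wren's bid doesn't change that.
Original bid £2733: Wren is not highest (top rival bid is £2960); payoff £0.
Alternative bid £2996: Wren is highest, pays the top rival bid £2960; payoff £1999 − £2960 = −£961.
Change in payoff = −£961 − (£0) = −£961.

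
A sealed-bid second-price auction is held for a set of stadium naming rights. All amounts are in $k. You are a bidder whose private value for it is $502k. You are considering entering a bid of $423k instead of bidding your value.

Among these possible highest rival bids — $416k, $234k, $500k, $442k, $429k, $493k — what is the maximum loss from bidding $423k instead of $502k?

$416k: same outcome either way → loss $0k.
$234k: same outcome either way → loss $0k.
$500k: truthful gives $2k, deviation gives $0k → loss $2k.
$442k: truthful gives $60k, deviation gives $0k → loss $60k.
$429k: truthful gives $73k, deviation gives $0k → loss $73k.
$493k: truthful gives $9k, deviation gives $0k → loss $9k.
Maximum loss: $73k.

$73k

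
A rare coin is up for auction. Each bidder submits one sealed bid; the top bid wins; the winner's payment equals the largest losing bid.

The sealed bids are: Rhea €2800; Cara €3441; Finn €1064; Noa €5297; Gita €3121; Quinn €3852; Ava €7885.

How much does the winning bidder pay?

€5297

Highest bid: Ava at €7885, so Ava wins.
Second-highest bid: Noa at €5297 — that is the price the winner pays.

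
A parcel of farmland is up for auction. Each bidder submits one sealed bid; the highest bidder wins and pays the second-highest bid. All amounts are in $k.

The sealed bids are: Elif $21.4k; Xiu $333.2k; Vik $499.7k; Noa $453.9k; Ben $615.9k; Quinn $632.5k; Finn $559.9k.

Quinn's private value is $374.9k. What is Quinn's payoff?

−$241k

Highest bid: Quinn at $632.5k, so Quinn wins.
Second-highest bid: Ben at $615.9k — that is the price the winner pays.
Quinn's payoff = value − price = $374.9k − $615.9k = −$241k.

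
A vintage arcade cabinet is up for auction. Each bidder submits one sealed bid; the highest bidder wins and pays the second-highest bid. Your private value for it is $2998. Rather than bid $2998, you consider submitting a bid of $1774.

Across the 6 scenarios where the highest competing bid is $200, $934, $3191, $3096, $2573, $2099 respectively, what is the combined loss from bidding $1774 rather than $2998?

$1324

The deviation costs you only when the competing bid falls strictly between $1774 and $2998; elsewhere both bids give the same outcome.
$200: outcomes coincide → loss $0.
$934: outcomes coincide → loss $0.
$3191: outcomes coincide → loss $0.
$3096: outcomes coincide → loss $0.
$2573: truthful payoff $425, deviation payoff $0 → loss $425.
$2099: truthful payoff $899, deviation payoff $0 → loss $899.
Total loss = $425 + $899 = $1324.
Truthful bidding weakly dominates here: raising your bid can only win items priced above your value, and lowering it can only forfeit items priced below.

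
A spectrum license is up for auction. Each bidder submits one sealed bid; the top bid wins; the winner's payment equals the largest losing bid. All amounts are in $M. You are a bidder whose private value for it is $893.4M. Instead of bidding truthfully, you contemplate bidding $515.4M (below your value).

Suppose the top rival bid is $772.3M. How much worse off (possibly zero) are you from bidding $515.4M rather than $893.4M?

Bidding your value $893.4M: you win (since $893.4M > $772.3M) and pay $772.3M. Payoff $121.1M.
Bidding $515.4M: you lose. Payoff $0M.
The competing bid $772.3M lies between your shaded bid and your value, so underbidding forfeits an item you could have won at a profitable price.
Loss from deviating = $121.1M − ($0M) = $121.1M.
Truthful bidding weakly dominates here: raising your bid can only win items priced above your value, and lowering it can only forfeit items priced below.

$121.1M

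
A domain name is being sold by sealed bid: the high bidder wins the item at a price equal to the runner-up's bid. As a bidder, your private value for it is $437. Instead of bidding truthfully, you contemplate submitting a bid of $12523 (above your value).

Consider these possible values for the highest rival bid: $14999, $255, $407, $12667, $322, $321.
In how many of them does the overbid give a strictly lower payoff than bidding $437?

The deviation hurts exactly when the highest competing bid lies strictly between $437 and $12523 — overbidding then wins at a price above your value.
$14999: above both → same outcome either way.
$255: below both → same outcome either way.
$407: below both → same outcome either way.
$12667: above both → same outcome either way.
$322: below both → same outcome either way.
$321: below both → same outcome either way.
Count: 0.

0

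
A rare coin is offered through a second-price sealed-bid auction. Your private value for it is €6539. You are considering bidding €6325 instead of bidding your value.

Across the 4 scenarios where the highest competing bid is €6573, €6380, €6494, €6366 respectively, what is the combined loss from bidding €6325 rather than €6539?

€377

The deviation costs you only when the competing bid falls strictly between €6325 and €6539; elsewhere both bids give the same outcome.
€6573: outcomes coincide → loss €0.
€6380: truthful payoff €159, deviation payoff €0 → loss €159.
€6494: truthful payoff €45, deviation payoff €0 → loss €45.
€6366: truthful payoff €173, deviation payoff €0 → loss €173.
Total loss = €159 + €45 + €173 = €377.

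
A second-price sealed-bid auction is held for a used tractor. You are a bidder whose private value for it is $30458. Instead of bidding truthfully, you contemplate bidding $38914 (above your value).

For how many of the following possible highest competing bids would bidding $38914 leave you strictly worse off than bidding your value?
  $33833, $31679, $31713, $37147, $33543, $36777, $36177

7

The deviation hurts exactly when the highest competing bid lies strictly between $30458 and $38914 — overbidding then wins at a price above your value.
$33833: inside the interval → strictly worse (loss $3375).
$31679: inside the interval → strictly worse (loss $1221).
$31713: inside the interval → strictly worse (loss $1255).
$37147: inside the interval → strictly worse (loss $6689).
$33543: inside the interval → strictly worse (loss $3085).
$36777: inside the interval → strictly worse (loss $6319).
$36177: inside the interval → strictly worse (loss $5719).
Count: 7.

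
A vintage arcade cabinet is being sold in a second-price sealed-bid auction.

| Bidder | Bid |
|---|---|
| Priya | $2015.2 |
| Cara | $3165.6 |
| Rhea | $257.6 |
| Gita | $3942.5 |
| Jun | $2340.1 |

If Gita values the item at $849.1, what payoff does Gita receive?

Highest bid: Gita at $3942.5, so Gita wins.
Second-highest bid: Cara at $3165.6 — that is the price the winner pays.
Gita's payoff = value − price = $849.1 − $3165.6 = −$2316.5.

−$2316.5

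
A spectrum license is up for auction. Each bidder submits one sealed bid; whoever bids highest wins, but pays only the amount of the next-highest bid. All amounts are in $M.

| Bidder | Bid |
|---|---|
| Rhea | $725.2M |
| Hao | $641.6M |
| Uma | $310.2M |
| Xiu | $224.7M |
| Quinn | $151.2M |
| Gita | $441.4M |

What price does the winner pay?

$641.6M

Highest bid: Rhea at $725.2M, so Rhea wins.
Second-highest bid: Hao at $641.6M — that is the price the winner pays.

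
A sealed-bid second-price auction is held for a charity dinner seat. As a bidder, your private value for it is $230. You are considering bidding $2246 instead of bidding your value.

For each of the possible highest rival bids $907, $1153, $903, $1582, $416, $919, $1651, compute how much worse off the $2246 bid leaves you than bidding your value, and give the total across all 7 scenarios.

The deviation costs you only when the competing bid falls strictly between $230 and $2246; elsewhere both bids give the same outcome.
$907: truthful payoff $0, deviation payoff −$677 → loss $677.
$1153: truthful payoff $0, deviation payoff −$923 → loss $923.
$903: truthful payoff $0, deviation payoff −$673 → loss $673.
$1582: truthful payoff $0, deviation payoff −$1352 → loss $1352.
$416: truthful payoff $0, deviation payoff −$186 → loss $186.
$919: truthful payoff $0, deviation payoff −$689 → loss $689.
$1651: truthful payoff $0, deviation payoff −$1421 → loss $1421.
Total loss = $677 + $923 + $673 + $1352 + $186 + $689 + $1421 = $5921.

$5921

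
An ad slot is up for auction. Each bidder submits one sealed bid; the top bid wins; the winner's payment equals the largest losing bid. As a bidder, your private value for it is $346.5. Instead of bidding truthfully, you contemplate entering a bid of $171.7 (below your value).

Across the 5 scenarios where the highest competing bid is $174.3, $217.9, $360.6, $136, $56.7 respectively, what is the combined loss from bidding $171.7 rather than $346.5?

The deviation costs you only when the competing bid falls strictly between $171.7 and $346.5; elsewhere both bids give the same outcome.
$174.3: truthful payoff $172.2, deviation payoff $0 → loss $172.2.
$217.9: truthful payoff $128.6, deviation payoff $0 → loss $128.6.
$360.6: outcomes coincide → loss $0.
$136: outcomes coincide → loss $0.
$56.7: outcomes coincide → loss $0.
Total loss = $172.2 + $128.6 = $300.8.

$300.8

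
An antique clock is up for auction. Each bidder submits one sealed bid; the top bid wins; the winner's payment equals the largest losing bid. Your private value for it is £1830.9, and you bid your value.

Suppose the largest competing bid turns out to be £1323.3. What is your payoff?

£507.6

Your bid £1830.9 exceeds the highest competing bid £1323.3, so you win.
In a second-price auction the winner pays the second-highest bid, £1323.3.
Payoff = value − price = £1830.9 − £1323.3 = £507.6.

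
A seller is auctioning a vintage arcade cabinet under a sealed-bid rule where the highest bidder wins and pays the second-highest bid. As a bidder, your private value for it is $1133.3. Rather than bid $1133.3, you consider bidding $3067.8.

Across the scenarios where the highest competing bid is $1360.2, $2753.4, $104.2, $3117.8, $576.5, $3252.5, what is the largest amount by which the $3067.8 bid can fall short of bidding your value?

$1620.1

$1360.2: truthful gives $0, deviation gives −$226.9 → loss $226.9.
$2753.4: truthful gives $0, deviation gives −$1620.1 → loss $1620.1.
$104.2: same outcome either way → loss $0.
$3117.8: same outcome either way → loss $0.
$576.5: same outcome either way → loss $0.
$3252.5: same outcome either way → loss $0.
Maximum loss: $1620.1.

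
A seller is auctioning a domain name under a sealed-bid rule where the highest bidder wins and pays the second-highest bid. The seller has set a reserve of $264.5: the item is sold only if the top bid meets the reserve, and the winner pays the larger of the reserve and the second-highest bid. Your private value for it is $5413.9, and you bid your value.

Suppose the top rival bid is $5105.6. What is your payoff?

Your bid $5413.9 is the highest and exceeds the reserve.
Price = max(second-highest bid, reserve) = max($5105.6, $264.5) = $5105.6.
Payoff = $5413.9 − $5105.6 = $308.3.

$308.3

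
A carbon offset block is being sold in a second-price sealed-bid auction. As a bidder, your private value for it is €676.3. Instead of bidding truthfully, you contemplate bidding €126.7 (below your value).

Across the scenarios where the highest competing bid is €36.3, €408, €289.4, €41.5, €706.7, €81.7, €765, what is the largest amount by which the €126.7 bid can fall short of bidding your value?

€36.3: same outcome either way → loss €0.
€408: truthful gives €268.3, deviation gives €0 → loss €268.3.
€289.4: truthful gives €386.9, deviation gives €0 → loss €386.9.
€41.5: same outcome either way → loss €0.
€706.7: same outcome either way → loss €0.
€81.7: same outcome either way → loss €0.
€765: same outcome either way → loss €0.
Maximum loss: €386.9.

€386.9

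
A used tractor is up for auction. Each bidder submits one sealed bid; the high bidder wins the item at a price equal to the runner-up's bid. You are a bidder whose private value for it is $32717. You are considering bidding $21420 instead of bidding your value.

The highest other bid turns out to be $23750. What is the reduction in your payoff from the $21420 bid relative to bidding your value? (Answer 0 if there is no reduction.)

$8967

Bidding your value $32717: you win (since $32717 > $23750) and pay $23750. Payoff $8967.
Bidding $21420: you lose. Payoff $0.
The competing bid $23750 lies between your shaded bid and your value, so underbidding forfeits an item you could have won at a profitable price.
Loss from deviating = $8967 − ($0) = $8967.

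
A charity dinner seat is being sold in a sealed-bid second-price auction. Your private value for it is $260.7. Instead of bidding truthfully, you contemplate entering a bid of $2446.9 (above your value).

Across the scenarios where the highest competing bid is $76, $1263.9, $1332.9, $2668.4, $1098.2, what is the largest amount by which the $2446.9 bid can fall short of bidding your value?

$76: same outcome either way → loss $0.
$1263.9: truthful gives $0, deviation gives −$1003.2 → loss $1003.2.
$1332.9: truthful gives $0, deviation gives −$1072.2 → loss $1072.2.
$2668.4: same outcome either way → loss $0.
$1098.2: truthful gives $0, deviation gives −$837.5 → loss $837.5.
Maximum loss: $1072.2.

$1072.2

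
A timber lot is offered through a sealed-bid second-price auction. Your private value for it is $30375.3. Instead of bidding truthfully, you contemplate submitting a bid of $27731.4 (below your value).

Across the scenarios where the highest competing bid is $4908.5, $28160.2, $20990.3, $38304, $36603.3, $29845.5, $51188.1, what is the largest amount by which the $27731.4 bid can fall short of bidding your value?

$4908.5: same outcome either way → loss $0.
$28160.2: truthful gives $2215.1, deviation gives $0 → loss $2215.1.
$20990.3: same outcome either way → loss $0.
$38304: same outcome either way → loss $0.
$36603.3: same outcome either way → loss $0.
$29845.5: truthful gives $529.8, deviation gives $0 → loss $529.8.
$51188.1: same outcome either way → loss $0.
Maximum loss: $2215.1.

$2215.1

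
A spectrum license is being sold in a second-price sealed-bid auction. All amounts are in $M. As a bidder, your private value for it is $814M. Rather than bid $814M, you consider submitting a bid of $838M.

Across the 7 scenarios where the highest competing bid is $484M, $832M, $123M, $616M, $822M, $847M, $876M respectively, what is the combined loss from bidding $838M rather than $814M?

$26M

The deviation costs you only when the competing bid falls strictly between $814M and $838M; elsewhere both bids give the same outcome.
$484M: outcomes coincide → loss $0M.
$832M: truthful payoff $0M, deviation payoff −$18M → loss $18M.
$123M: outcomes coincide → loss $0M.
$616M: outcomes coincide → loss $0M.
$822M: truthful payoff $0M, deviation payoff −$8M → loss $8M.
$847M: outcomes coincide → loss $0M.
$876M: outcomes coincide → loss $0M.
Total loss = $18M + $8M = $26M.
Because the price is fixed by the runner-up's bid, deviating from your value can only change a good outcome into a bad one — never the reverse.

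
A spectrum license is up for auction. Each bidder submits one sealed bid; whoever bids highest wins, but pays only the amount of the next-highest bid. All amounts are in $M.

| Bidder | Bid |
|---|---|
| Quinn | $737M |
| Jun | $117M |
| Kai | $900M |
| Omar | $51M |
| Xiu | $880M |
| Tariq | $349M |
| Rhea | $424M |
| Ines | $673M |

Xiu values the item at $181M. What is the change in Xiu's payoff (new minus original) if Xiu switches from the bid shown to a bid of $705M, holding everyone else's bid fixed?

The highest bid among the other bidders is $900M; Xiu's bid doesn't change that.
Original bid $880M: Xiu is not highest (top rival bid is $900M); payoff $0M.
Alternative bid $705M: Xiu is not highest (top rival bid is $900M); payoff $0M.
Change in payoff = $0M − ($0M) = $0M.

$0M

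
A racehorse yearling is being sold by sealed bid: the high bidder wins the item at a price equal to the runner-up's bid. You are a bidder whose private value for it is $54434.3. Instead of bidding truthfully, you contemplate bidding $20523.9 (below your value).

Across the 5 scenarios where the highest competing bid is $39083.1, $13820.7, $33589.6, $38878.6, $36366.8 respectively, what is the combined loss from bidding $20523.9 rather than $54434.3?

The deviation costs you only when the competing bid falls strictly between $20523.9 and $54434.3; elsewhere both bids give the same outcome.
$39083.1: truthful payoff $15351.2, deviation payoff $0 → loss $15351.2.
$13820.7: outcomes coincide → loss $0.
$33589.6: truthful payoff $20844.7, deviation payoff $0 → loss $20844.7.
$38878.6: truthful payoff $15555.7, deviation payoff $0 → loss $15555.7.
$36366.8: truthful payoff $18067.5, deviation payoff $0 → loss $18067.5.
Total loss = $15351.2 + $20844.7 + $15555.7 + $18067.5 = $69819.1.
Because the price is fixed by the runner-up's bid, deviating from your value can only change a good outcome into a bad one — never the reverse.

$69819.1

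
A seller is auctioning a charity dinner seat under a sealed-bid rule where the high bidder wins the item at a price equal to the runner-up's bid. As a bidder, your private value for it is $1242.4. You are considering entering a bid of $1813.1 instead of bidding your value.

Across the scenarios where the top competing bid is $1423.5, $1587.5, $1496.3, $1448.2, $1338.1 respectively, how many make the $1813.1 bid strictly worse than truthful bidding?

5

The deviation hurts exactly when the highest competing bid lies strictly between $1242.4 and $1813.1 — overbidding then wins at a price above your value.
$1423.5: inside the interval → strictly worse (loss $181.1).
$1587.5: inside the interval → strictly worse (loss $345.1).
$1496.3: inside the interval → strictly worse (loss $253.9).
$1448.2: inside the interval → strictly worse (loss $205.8).
$1338.1: inside the interval → strictly worse (loss $95.7).
Count: 5.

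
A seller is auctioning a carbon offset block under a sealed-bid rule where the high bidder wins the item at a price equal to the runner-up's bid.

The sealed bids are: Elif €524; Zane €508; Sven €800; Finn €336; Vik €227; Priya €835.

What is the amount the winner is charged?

Highest bid: Priya at €835, so Priya wins.
Second-highest bid: Sven at €800 — that is the price the winner pays.

€800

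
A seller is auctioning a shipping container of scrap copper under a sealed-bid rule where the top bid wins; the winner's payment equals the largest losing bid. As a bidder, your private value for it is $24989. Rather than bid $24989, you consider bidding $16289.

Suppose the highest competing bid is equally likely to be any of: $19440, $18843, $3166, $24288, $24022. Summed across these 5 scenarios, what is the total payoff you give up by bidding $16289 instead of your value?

The deviation costs you only when the competing bid falls strictly between $16289 and $24989; elsewhere both bids give the same outcome.
$19440: truthful payoff $5549, deviation payoff $0 → loss $5549.
$18843: truthful payoff $6146, deviation payoff $0 → loss $6146.
$3166: outcomes coincide → loss $0.
$24288: truthful payoff $701, deviation payoff $0 → loss $701.
$24022: truthful payoff $967, deviation payoff $0 → loss $967.
Total loss = $5549 + $6146 + $701 + $967 = $13363.
Truthful bidding weakly dominates here: raising your bid can only win items priced above your value, and lowering it can only forfeit items priced below.

$13363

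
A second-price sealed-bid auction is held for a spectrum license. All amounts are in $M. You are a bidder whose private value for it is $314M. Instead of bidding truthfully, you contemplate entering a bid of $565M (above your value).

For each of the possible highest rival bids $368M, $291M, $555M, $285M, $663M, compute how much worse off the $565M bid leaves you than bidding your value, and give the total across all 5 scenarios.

The deviation costs you only when the competing bid falls strictly between $314M and $565M; elsewhere both bids give the same outcome.
$368M: truthful payoff $0M, deviation payoff −$54M → loss $54M.
$291M: outcomes coincide → loss $0M.
$555M: truthful payoff $0M, deviation payoff −$241M → loss $241M.
$285M: outcomes coincide → loss $0M.
$663M: outcomes coincide → loss $0M.
Total loss = $54M + $241M = $295M.

$295M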